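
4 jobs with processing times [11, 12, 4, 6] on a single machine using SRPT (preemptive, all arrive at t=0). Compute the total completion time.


Since all jobs arrive at t=0, SRPT equals SPT ordering.
SPT order: [4, 6, 11, 12]
Completion times:
  Job 1: p=4, C=4
  Job 2: p=6, C=10
  Job 3: p=11, C=21
  Job 4: p=12, C=33
Total completion time = 4 + 10 + 21 + 33 = 68

68


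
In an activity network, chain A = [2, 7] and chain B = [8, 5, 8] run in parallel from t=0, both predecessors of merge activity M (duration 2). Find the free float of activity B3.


ES(B3) = sum of predecessors on chain B = 13
EF(B3) = ES + duration = 13 + 8 = 21
Successor of B3 is M. ES(M) = max(sum(A), sum(B)) = max(9, 21) = 21
Free float = ES(successor) - EF(current) = 21 - 21 = 0

0


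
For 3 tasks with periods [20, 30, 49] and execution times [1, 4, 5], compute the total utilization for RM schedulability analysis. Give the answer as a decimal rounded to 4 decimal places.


Compute individual utilizations (exact fractions):
  Task 1: C/T = 1/20 (approx. 0.05)
  Task 2: C/T = 4/30 = 2/15 (approx. 0.1333)
  Task 3: C/T = 5/49 (approx. 0.102)
Total utilization U = 1/20 + 2/15 + 5/49 = 839/2940
Rounded to 4 decimal places: U = 0.2854
RM (Liu & Layland) bound for 3 tasks = 0.779763; compare with U = 839/2940 (approx. 0.285374)
U <= bound, so schedulable by RM sufficient condition.

0.2854


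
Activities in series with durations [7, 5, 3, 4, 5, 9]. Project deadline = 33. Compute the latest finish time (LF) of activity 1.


LF(activity 1) = deadline - sum of successor durations
Successors: activities 2 through 6 with durations [5, 3, 4, 5, 9]
Sum of successor durations = 26
LF = 33 - 26 = 7

7


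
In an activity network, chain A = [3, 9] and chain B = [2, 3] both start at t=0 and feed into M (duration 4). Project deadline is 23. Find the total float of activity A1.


Forward pass: ES(A1) = sum of predecessors on chain A = 0
EF = ES + duration = 0 + 3 = 3
Backward pass: LF(M) = deadline = 23; LS(M) = 23 - 4 = 19
LF(A1) = LS(M) - sum(successors on chain A) = 19 - 9 = 10
LS = LF - duration = 10 - 3 = 7
Total float = LS - ES = 7 - 0 = 7

7


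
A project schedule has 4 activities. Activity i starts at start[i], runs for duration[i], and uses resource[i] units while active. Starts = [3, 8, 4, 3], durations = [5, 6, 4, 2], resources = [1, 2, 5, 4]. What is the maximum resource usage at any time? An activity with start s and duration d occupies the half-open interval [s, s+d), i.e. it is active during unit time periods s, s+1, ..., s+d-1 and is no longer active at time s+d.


Each activity i is active on [start_i, start_i + duration_i).
Compute total resource usage per time slot:
  t=0: active resources = [], total = 0
  t=1: active resources = [], total = 0
  t=2: active resources = [], total = 0
  t=3: active resources = [1, 4], total = 5
  t=4: active resources = [1, 5, 4], total = 10
  t=5: active resources = [1, 5], total = 6
  t=6: active resources = [1, 5], total = 6
  t=7: active resources = [1, 5], total = 6
  t=8: active resources = [2], total = 2
  t=9: active resources = [2], total = 2
  t=10: active resources = [2], total = 2
  t=11: active resources = [2], total = 2
  t=12: active resources = [2], total = 2
  t=13: active resources = [2], total = 2
Peak resource demand = 10

10


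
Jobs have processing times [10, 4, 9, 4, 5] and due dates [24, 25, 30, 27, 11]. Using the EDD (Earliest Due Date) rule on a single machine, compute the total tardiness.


Sort by due date (EDD order): [(5, 11), (10, 24), (4, 25), (4, 27), (9, 30)]
Compute completion times and tardiness:
  Job 1: p=5, d=11, C=5, tardiness=max(0,5-11)=0
  Job 2: p=10, d=24, C=15, tardiness=max(0,15-24)=0
  Job 3: p=4, d=25, C=19, tardiness=max(0,19-25)=0
  Job 4: p=4, d=27, C=23, tardiness=max(0,23-27)=0
  Job 5: p=9, d=30, C=32, tardiness=max(0,32-30)=2
Total tardiness = 2

2


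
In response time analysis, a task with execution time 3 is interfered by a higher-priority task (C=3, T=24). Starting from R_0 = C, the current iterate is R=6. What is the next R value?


R_next = C + ceil(R_prev / T_hp) * C_hp
ceil(6 / 24) = ceil(0.25) = 1
Interference = 1 * 3 = 3
R_next = 3 + 3 = 6
R_next = R_prev, so the iteration has converged (response time = 6).

6


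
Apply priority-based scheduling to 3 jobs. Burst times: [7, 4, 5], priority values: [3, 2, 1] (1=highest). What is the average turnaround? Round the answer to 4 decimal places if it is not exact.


Sort by priority (ascending = highest first):
Order: [(1, 5), (2, 4), (3, 7)]
Completion times:
  Priority 1, burst=5, C=5
  Priority 2, burst=4, C=9
  Priority 3, burst=7, C=16
Average turnaround = 30/3 = 10.0

10.0


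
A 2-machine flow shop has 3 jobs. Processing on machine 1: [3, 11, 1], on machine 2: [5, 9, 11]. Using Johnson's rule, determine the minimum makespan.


Apply Johnson's rule:
  Group 1 (a <= b): [(3, 1, 11), (1, 3, 5)]
  Group 2 (a > b): [(2, 11, 9)]
Optimal job order: [3, 1, 2]
Schedule:
  Job 3: M1 done at 1, M2 done at 12
  Job 1: M1 done at 4, M2 done at 17
  Job 2: M1 done at 15, M2 done at 26
Makespan = 26

26


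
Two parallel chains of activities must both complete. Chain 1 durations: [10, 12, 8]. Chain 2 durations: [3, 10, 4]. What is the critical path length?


Path A total = 10 + 12 + 8 = 30
Path B total = 3 + 10 + 4 = 17
Critical path = longest path = max(30, 17) = 30

30


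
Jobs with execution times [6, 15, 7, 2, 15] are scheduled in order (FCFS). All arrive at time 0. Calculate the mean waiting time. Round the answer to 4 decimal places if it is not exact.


FCFS order (as given): [6, 15, 7, 2, 15]
Waiting times:
  Job 1: wait = 0
  Job 2: wait = 6
  Job 3: wait = 21
  Job 4: wait = 28
  Job 5: wait = 30
Sum of waiting times = 85
Average waiting time = 85/5 = 17.0

17.0


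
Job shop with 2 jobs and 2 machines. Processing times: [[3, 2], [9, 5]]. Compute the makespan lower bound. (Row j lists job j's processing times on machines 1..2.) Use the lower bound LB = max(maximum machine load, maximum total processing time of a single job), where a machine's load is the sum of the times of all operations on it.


Machine loads:
  Machine 1: 3 + 9 = 12
  Machine 2: 2 + 5 = 7
Max machine load = 12
Job totals:
  Job 1: 5
  Job 2: 14
Max job total = 14
Lower bound = max(12, 14) = 14

14


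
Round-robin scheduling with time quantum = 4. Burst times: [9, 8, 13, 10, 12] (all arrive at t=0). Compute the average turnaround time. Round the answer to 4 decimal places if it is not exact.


Time quantum = 4
Execution trace:
  J1 runs 4 units, time = 4
  J2 runs 4 units, time = 8
  J3 runs 4 units, time = 12
  J4 runs 4 units, time = 16
  J5 runs 4 units, time = 20
  J1 runs 4 units, time = 24
  J2 runs 4 units, time = 28
  J3 runs 4 units, time = 32
  J4 runs 4 units, time = 36
  J5 runs 4 units, time = 40
  J1 runs 1 units, time = 41
  J3 runs 4 units, time = 45
  J4 runs 2 units, time = 47
  J5 runs 4 units, time = 51
  J3 runs 1 units, time = 52
Finish times: [41, 28, 52, 47, 51]
Average turnaround = 219/5 = 43.8

43.8


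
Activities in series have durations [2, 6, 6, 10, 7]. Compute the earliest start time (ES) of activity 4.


Activity 4 starts after activities 1 through 3 complete.
Predecessor durations: [2, 6, 6]
ES = 2 + 6 + 6 = 14

14


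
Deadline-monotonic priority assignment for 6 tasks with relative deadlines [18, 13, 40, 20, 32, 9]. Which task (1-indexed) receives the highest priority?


Sort tasks by relative deadline (ascending):
  Task 6: deadline = 9
  Task 2: deadline = 13
  Task 1: deadline = 18
  Task 4: deadline = 20
  Task 5: deadline = 32
  Task 3: deadline = 40
Priority order (highest first): [6, 2, 1, 4, 5, 3]
Highest priority task = 6

6


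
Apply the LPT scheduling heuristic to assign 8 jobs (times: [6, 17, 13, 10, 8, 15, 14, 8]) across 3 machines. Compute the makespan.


Sort jobs in decreasing order (LPT): [17, 15, 14, 13, 10, 8, 8, 6]
Assign each job to the least loaded machine:
  Machine 1: jobs [17, 8, 8], load = 33
  Machine 2: jobs [15, 10, 6], load = 31
  Machine 3: jobs [14, 13], load = 27
Makespan = max load = 33

33


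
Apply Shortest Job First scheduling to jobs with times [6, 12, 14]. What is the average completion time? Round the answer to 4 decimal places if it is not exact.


SJF order (ascending): [6, 12, 14]
Completion times:
  Job 1: burst=6, C=6
  Job 2: burst=12, C=18
  Job 3: burst=14, C=32
Average completion = 56/3 = 18.6667

18.6667


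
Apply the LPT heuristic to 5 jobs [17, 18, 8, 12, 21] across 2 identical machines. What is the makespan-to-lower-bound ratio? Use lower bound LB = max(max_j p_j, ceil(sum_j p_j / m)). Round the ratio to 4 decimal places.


LPT order: [21, 18, 17, 12, 8]
Machine loads after assignment: [41, 35]
LPT makespan = 41
Lower bound = max(max_job, ceil(total/2)) = max(21, 38) = 38
Ratio = 41 / 38 = 1.0789

1.0789


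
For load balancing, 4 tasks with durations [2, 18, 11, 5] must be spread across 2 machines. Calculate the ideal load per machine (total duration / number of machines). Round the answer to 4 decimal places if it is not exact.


Total processing time = 2 + 18 + 11 + 5 = 36
Number of machines = 2
Ideal balanced load = 36 / 2 = 18.0

18.0


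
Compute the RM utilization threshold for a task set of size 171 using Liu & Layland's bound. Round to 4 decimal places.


Compute 2^(1/171) = 1.0040617188
Subtract 1: 1.0040617188 - 1 = 0.0040617188
Multiply by n: 171 * 0.0040617188 = 0.6945539148
Round to 4 dp: 0.6946

0.6946


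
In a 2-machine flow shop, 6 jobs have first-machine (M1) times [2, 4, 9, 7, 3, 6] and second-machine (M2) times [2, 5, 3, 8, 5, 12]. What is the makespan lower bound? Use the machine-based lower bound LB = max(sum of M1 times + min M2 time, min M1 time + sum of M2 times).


LB1 = sum(M1 times) + min(M2 times) = 31 + 2 = 33
LB2 = min(M1 times) + sum(M2 times) = 2 + 35 = 37
Lower bound = max(LB1, LB2) = max(33, 37) = 37

37


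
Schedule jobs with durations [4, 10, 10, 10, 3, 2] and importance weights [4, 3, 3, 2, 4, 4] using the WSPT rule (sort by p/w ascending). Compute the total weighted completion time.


Compute p/w ratios and sort ascending (WSPT): [(2, 4), (3, 4), (4, 4), (10, 3), (10, 3), (10, 2)]
Compute weighted completion times:
  Job (p=2,w=4): C=2, w*C=4*2=8
  Job (p=3,w=4): C=5, w*C=4*5=20
  Job (p=4,w=4): C=9, w*C=4*9=36
  Job (p=10,w=3): C=19, w*C=3*19=57
  Job (p=10,w=3): C=29, w*C=3*29=87
  Job (p=10,w=2): C=39, w*C=2*39=78
Total weighted completion time = 286

286


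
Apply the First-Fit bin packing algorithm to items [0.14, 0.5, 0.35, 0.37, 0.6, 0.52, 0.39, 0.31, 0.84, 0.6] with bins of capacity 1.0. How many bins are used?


Place items sequentially using First-Fit:
  Item 0.14 -> new Bin 1
  Item 0.5 -> Bin 1 (now 0.64)
  Item 0.35 -> Bin 1 (now 0.99)
  Item 0.37 -> new Bin 2
  Item 0.6 -> Bin 2 (now 0.97)
  Item 0.52 -> new Bin 3
  Item 0.39 -> Bin 3 (now 0.91)
  Item 0.31 -> new Bin 4
  Item 0.84 -> new Bin 5
  Item 0.6 -> Bin 4 (now 0.91)
Total bins used = 5

5


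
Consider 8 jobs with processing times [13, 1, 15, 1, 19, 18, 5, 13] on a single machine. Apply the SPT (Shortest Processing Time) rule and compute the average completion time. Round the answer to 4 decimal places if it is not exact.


Sort jobs by processing time (SPT order): [1, 1, 5, 13, 13, 15, 18, 19]
Compute completion times sequentially:
  Job 1: processing = 1, completes at 1
  Job 2: processing = 1, completes at 2
  Job 3: processing = 5, completes at 7
  Job 4: processing = 13, completes at 20
  Job 5: processing = 13, completes at 33
  Job 6: processing = 15, completes at 48
  Job 7: processing = 18, completes at 66
  Job 8: processing = 19, completes at 85
Sum of completion times = 262
Average completion time = 262/8 = 32.75

32.75


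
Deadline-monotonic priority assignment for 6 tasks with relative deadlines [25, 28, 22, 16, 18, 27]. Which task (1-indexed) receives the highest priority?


Sort tasks by relative deadline (ascending):
  Task 4: deadline = 16
  Task 5: deadline = 18
  Task 3: deadline = 22
  Task 1: deadline = 25
  Task 6: deadline = 27
  Task 2: deadline = 28
Priority order (highest first): [4, 5, 3, 1, 6, 2]
Highest priority task = 4

4


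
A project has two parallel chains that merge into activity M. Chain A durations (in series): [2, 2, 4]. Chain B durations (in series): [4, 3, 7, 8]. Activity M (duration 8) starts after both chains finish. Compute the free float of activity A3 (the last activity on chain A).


ES(A3) = sum of predecessors on chain A = 4
EF(A3) = ES + duration = 4 + 4 = 8
Successor of A3 is M. ES(M) = max(sum(A), sum(B)) = max(8, 22) = 22
Free float = ES(successor) - EF(current) = 22 - 8 = 14

14


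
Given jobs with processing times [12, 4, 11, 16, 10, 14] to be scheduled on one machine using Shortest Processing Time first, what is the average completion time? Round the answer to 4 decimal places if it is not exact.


Sort jobs by processing time (SPT order): [4, 10, 11, 12, 14, 16]
Compute completion times sequentially:
  Job 1: processing = 4, completes at 4
  Job 2: processing = 10, completes at 14
  Job 3: processing = 11, completes at 25
  Job 4: processing = 12, completes at 37
  Job 5: processing = 14, completes at 51
  Job 6: processing = 16, completes at 67
Sum of completion times = 198
Average completion time = 198/6 = 33.0

33.0


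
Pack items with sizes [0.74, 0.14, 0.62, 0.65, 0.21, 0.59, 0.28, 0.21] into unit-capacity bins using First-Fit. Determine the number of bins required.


Place items sequentially using First-Fit:
  Item 0.74 -> new Bin 1
  Item 0.14 -> Bin 1 (now 0.88)
  Item 0.62 -> new Bin 2
  Item 0.65 -> new Bin 3
  Item 0.21 -> Bin 2 (now 0.83)
  Item 0.59 -> new Bin 4
  Item 0.28 -> Bin 3 (now 0.93)
  Item 0.21 -> Bin 4 (now 0.8)
Total bins used = 4

4


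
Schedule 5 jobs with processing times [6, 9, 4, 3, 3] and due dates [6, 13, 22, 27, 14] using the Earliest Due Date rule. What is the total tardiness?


Sort by due date (EDD order): [(6, 6), (9, 13), (3, 14), (4, 22), (3, 27)]
Compute completion times and tardiness:
  Job 1: p=6, d=6, C=6, tardiness=max(0,6-6)=0
  Job 2: p=9, d=13, C=15, tardiness=max(0,15-13)=2
  Job 3: p=3, d=14, C=18, tardiness=max(0,18-14)=4
  Job 4: p=4, d=22, C=22, tardiness=max(0,22-22)=0
  Job 5: p=3, d=27, C=25, tardiness=max(0,25-27)=0
Total tardiness = 6

6


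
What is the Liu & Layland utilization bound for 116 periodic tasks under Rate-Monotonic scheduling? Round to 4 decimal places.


Compute 2^(1/116) = 1.0059932951
Subtract 1: 1.0059932951 - 1 = 0.0059932951
Multiply by n: 116 * 0.0059932951 = 0.6952222316
Round to 4 dp: 0.6952

0.6952


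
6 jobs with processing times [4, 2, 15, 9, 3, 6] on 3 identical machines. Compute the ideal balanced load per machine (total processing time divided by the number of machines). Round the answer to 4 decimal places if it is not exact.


Total processing time = 4 + 2 + 15 + 9 + 3 + 6 = 39
Number of machines = 3
Ideal balanced load = 39 / 3 = 13.0

13.0


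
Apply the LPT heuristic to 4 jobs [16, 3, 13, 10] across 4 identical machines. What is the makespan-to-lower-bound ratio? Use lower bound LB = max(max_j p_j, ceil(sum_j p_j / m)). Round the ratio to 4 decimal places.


LPT order: [16, 13, 10, 3]
Machine loads after assignment: [16, 13, 10, 3]
LPT makespan = 16
Lower bound = max(max_job, ceil(total/4)) = max(16, 11) = 16
Ratio = 16 / 16 = 1.0

1.0


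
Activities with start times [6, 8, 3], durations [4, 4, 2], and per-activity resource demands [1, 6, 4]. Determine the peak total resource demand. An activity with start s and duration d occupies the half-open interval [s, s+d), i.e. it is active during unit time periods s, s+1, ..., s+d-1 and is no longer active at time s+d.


Each activity i is active on [start_i, start_i + duration_i).
Compute total resource usage per time slot:
  t=0: active resources = [], total = 0
  t=1: active resources = [], total = 0
  t=2: active resources = [], total = 0
  t=3: active resources = [4], total = 4
  t=4: active resources = [4], total = 4
  t=5: active resources = [], total = 0
  t=6: active resources = [1], total = 1
  t=7: active resources = [1], total = 1
  t=8: active resources = [1, 6], total = 7
  t=9: active resources = [1, 6], total = 7
  t=10: active resources = [6], total = 6
  t=11: active resources = [6], total = 6
Peak resource demand = 7

7


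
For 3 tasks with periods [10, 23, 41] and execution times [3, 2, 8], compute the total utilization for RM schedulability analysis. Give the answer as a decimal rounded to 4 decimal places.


Compute individual utilizations (exact fractions):
  Task 1: C/T = 3/10 (approx. 0.3)
  Task 2: C/T = 2/23 (approx. 0.087)
  Task 3: C/T = 8/41 (approx. 0.1951)
Total utilization U = 3/10 + 2/23 + 8/41 = 5489/9430
Rounded to 4 decimal places: U = 0.5821
RM (Liu & Layland) bound for 3 tasks = 0.779763; compare with U = 5489/9430 (approx. 0.582078)
U <= bound, so schedulable by RM sufficient condition.

0.5821


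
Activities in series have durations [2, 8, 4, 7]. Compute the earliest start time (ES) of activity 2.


Activity 2 starts after activities 1 through 1 complete.
Predecessor durations: [2]
ES = 2 = 2

2


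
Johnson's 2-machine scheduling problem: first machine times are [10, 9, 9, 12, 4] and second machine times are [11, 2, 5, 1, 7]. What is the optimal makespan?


Apply Johnson's rule:
  Group 1 (a <= b): [(5, 4, 7), (1, 10, 11)]
  Group 2 (a > b): [(3, 9, 5), (2, 9, 2), (4, 12, 1)]
Optimal job order: [5, 1, 3, 2, 4]
Schedule:
  Job 5: M1 done at 4, M2 done at 11
  Job 1: M1 done at 14, M2 done at 25
  Job 3: M1 done at 23, M2 done at 30
  Job 2: M1 done at 32, M2 done at 34
  Job 4: M1 done at 44, M2 done at 45
Makespan = 45

45


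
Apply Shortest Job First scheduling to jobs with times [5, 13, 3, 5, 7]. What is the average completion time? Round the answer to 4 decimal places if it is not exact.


SJF order (ascending): [3, 5, 5, 7, 13]
Completion times:
  Job 1: burst=3, C=3
  Job 2: burst=5, C=8
  Job 3: burst=5, C=13
  Job 4: burst=7, C=20
  Job 5: burst=13, C=33
Average completion = 77/5 = 15.4

15.4


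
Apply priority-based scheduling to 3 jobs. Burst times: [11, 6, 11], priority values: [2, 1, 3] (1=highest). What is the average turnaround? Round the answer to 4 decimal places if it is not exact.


Sort by priority (ascending = highest first):
Order: [(1, 6), (2, 11), (3, 11)]
Completion times:
  Priority 1, burst=6, C=6
  Priority 2, burst=11, C=17
  Priority 3, burst=11, C=28
Average turnaround = 51/3 = 17.0

17.0


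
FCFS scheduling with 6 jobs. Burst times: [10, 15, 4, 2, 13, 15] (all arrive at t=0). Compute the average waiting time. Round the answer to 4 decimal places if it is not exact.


FCFS order (as given): [10, 15, 4, 2, 13, 15]
Waiting times:
  Job 1: wait = 0
  Job 2: wait = 10
  Job 3: wait = 25
  Job 4: wait = 29
  Job 5: wait = 31
  Job 6: wait = 44
Sum of waiting times = 139
Average waiting time = 139/6 = 23.1667

23.1667


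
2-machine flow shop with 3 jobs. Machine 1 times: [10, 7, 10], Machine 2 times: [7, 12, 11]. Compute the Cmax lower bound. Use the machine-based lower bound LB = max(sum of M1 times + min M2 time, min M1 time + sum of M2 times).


LB1 = sum(M1 times) + min(M2 times) = 27 + 7 = 34
LB2 = min(M1 times) + sum(M2 times) = 7 + 30 = 37
Lower bound = max(LB1, LB2) = max(34, 37) = 37

37


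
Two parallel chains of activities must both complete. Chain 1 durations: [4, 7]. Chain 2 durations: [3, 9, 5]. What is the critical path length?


Path A total = 4 + 7 = 11
Path B total = 3 + 9 + 5 = 17
Critical path = longest path = max(11, 17) = 17

17


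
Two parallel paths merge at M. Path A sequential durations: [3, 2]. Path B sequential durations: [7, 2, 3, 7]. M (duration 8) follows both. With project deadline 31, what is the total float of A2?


Forward pass: ES(A2) = sum of predecessors on chain A = 3
EF = ES + duration = 3 + 2 = 5
Backward pass: LF(M) = deadline = 31; LS(M) = 31 - 8 = 23
LF(A2) = LS(M) - sum(successors on chain A) = 23 - 0 = 23
LS = LF - duration = 23 - 2 = 21
Total float = LS - ES = 21 - 3 = 18

18


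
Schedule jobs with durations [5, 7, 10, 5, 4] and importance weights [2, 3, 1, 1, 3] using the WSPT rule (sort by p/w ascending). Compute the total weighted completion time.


Compute p/w ratios and sort ascending (WSPT): [(4, 3), (7, 3), (5, 2), (5, 1), (10, 1)]
Compute weighted completion times:
  Job (p=4,w=3): C=4, w*C=3*4=12
  Job (p=7,w=3): C=11, w*C=3*11=33
  Job (p=5,w=2): C=16, w*C=2*16=32
  Job (p=5,w=1): C=21, w*C=1*21=21
  Job (p=10,w=1): C=31, w*C=1*31=31
Total weighted completion time = 129

129


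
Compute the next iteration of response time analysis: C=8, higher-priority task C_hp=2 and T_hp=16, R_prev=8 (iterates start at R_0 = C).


R_next = C + ceil(R_prev / T_hp) * C_hp
ceil(8 / 16) = ceil(0.5) = 1
Interference = 1 * 2 = 2
R_next = 8 + 2 = 10

10


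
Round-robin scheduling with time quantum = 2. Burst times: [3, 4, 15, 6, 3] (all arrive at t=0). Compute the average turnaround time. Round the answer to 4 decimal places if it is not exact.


Time quantum = 2
Execution trace:
  J1 runs 2 units, time = 2
  J2 runs 2 units, time = 4
  J3 runs 2 units, time = 6
  J4 runs 2 units, time = 8
  J5 runs 2 units, time = 10
  J1 runs 1 units, time = 11
  J2 runs 2 units, time = 13
  J3 runs 2 units, time = 15
  J4 runs 2 units, time = 17
  J5 runs 1 units, time = 18
  J3 runs 2 units, time = 20
  J4 runs 2 units, time = 22
  J3 runs 2 units, time = 24
  J3 runs 2 units, time = 26
  J3 runs 2 units, time = 28
  J3 runs 2 units, time = 30
  J3 runs 1 units, time = 31
Finish times: [11, 13, 31, 22, 18]
Average turnaround = 95/5 = 19.0

19.0


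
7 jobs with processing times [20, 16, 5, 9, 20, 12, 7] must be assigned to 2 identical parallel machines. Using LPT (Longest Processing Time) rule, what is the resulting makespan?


Sort jobs in decreasing order (LPT): [20, 20, 16, 12, 9, 7, 5]
Assign each job to the least loaded machine:
  Machine 1: jobs [20, 16, 7], load = 43
  Machine 2: jobs [20, 12, 9, 5], load = 46
Makespan = max load = 46

46


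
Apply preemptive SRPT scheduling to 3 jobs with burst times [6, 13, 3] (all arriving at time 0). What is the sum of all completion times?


Since all jobs arrive at t=0, SRPT equals SPT ordering.
SPT order: [3, 6, 13]
Completion times:
  Job 1: p=3, C=3
  Job 2: p=6, C=9
  Job 3: p=13, C=22
Total completion time = 3 + 9 + 22 = 34

34


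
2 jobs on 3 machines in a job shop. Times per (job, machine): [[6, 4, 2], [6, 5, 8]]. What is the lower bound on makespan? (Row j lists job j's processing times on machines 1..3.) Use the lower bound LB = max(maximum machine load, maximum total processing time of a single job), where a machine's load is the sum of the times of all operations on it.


Machine loads:
  Machine 1: 6 + 6 = 12
  Machine 2: 4 + 5 = 9
  Machine 3: 2 + 8 = 10
Max machine load = 12
Job totals:
  Job 1: 12
  Job 2: 19
Max job total = 19
Lower bound = max(12, 19) = 19

19


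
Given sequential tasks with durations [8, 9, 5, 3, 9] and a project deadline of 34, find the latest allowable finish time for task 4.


LF(activity 4) = deadline - sum of successor durations
Successors: activities 5 through 5 with durations [9]
Sum of successor durations = 9
LF = 34 - 9 = 25

25


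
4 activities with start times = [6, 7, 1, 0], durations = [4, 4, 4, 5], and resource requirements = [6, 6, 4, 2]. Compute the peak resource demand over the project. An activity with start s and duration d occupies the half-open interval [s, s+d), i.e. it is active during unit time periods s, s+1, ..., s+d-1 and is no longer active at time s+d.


Each activity i is active on [start_i, start_i + duration_i).
Compute total resource usage per time slot:
  t=0: active resources = [2], total = 2
  t=1: active resources = [4, 2], total = 6
  t=2: active resources = [4, 2], total = 6
  t=3: active resources = [4, 2], total = 6
  t=4: active resources = [4, 2], total = 6
  t=5: active resources = [], total = 0
  t=6: active resources = [6], total = 6
  t=7: active resources = [6, 6], total = 12
  t=8: active resources = [6, 6], total = 12
  t=9: active resources = [6, 6], total = 12
  t=10: active resources = [6], total = 6
Peak resource demand = 12

12


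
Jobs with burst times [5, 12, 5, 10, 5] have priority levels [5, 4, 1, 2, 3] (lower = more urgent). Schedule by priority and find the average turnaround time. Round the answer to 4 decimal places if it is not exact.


Sort by priority (ascending = highest first):
Order: [(1, 5), (2, 10), (3, 5), (4, 12), (5, 5)]
Completion times:
  Priority 1, burst=5, C=5
  Priority 2, burst=10, C=15
  Priority 3, burst=5, C=20
  Priority 4, burst=12, C=32
  Priority 5, burst=5, C=37
Average turnaround = 109/5 = 21.8

21.8


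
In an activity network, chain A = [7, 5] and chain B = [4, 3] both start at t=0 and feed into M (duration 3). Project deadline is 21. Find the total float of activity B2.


Forward pass: ES(B2) = sum of predecessors on chain B = 4
EF = ES + duration = 4 + 3 = 7
Backward pass: LF(M) = deadline = 21; LS(M) = 21 - 3 = 18
LF(B2) = LS(M) - sum(successors on chain B) = 18 - 0 = 18
LS = LF - duration = 18 - 3 = 15
Total float = LS - ES = 15 - 4 = 11

11


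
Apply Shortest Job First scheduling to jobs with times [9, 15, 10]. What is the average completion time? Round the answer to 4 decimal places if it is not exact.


SJF order (ascending): [9, 10, 15]
Completion times:
  Job 1: burst=9, C=9
  Job 2: burst=10, C=19
  Job 3: burst=15, C=34
Average completion = 62/3 = 20.6667

20.6667


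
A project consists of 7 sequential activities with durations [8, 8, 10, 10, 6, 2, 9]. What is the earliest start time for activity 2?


Activity 2 starts after activities 1 through 1 complete.
Predecessor durations: [8]
ES = 8 = 8

8


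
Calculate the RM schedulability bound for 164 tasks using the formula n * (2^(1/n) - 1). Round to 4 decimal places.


Compute 2^(1/164) = 1.0042354515
Subtract 1: 1.0042354515 - 1 = 0.0042354515
Multiply by n: 164 * 0.0042354515 = 0.6946140460
Round to 4 dp: 0.6946

0.6946


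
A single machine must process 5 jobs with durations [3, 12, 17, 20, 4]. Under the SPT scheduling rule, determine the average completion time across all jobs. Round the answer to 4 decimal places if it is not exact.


Sort jobs by processing time (SPT order): [3, 4, 12, 17, 20]
Compute completion times sequentially:
  Job 1: processing = 3, completes at 3
  Job 2: processing = 4, completes at 7
  Job 3: processing = 12, completes at 19
  Job 4: processing = 17, completes at 36
  Job 5: processing = 20, completes at 56
Sum of completion times = 121
Average completion time = 121/5 = 24.2

24.2


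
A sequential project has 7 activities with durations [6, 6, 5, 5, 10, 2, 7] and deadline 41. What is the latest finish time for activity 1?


LF(activity 1) = deadline - sum of successor durations
Successors: activities 2 through 7 with durations [6, 5, 5, 10, 2, 7]
Sum of successor durations = 35
LF = 41 - 35 = 6

6


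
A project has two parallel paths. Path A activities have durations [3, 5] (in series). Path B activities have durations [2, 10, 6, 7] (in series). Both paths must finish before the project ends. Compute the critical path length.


Path A total = 3 + 5 = 8
Path B total = 2 + 10 + 6 + 7 = 25
Critical path = longest path = max(8, 25) = 25

25


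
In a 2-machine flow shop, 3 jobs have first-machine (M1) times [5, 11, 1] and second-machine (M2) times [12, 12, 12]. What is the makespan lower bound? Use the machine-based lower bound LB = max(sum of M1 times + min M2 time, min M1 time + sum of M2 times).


LB1 = sum(M1 times) + min(M2 times) = 17 + 12 = 29
LB2 = min(M1 times) + sum(M2 times) = 1 + 36 = 37
Lower bound = max(LB1, LB2) = max(29, 37) = 37

37


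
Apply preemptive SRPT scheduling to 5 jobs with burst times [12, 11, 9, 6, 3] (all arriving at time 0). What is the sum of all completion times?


Since all jobs arrive at t=0, SRPT equals SPT ordering.
SPT order: [3, 6, 9, 11, 12]
Completion times:
  Job 1: p=3, C=3
  Job 2: p=6, C=9
  Job 3: p=9, C=18
  Job 4: p=11, C=29
  Job 5: p=12, C=41
Total completion time = 3 + 9 + 18 + 29 + 41 = 100

100


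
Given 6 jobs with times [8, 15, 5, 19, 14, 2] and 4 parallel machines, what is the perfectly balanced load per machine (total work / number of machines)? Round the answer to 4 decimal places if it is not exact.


Total processing time = 8 + 15 + 5 + 19 + 14 + 2 = 63
Number of machines = 4
Ideal balanced load = 63 / 4 = 15.75

15.75


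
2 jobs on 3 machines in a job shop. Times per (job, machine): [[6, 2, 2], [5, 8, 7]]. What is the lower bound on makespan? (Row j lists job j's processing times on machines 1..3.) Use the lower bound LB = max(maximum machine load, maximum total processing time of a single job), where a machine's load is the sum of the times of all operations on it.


Machine loads:
  Machine 1: 6 + 5 = 11
  Machine 2: 2 + 8 = 10
  Machine 3: 2 + 7 = 9
Max machine load = 11
Job totals:
  Job 1: 10
  Job 2: 20
Max job total = 20
Lower bound = max(11, 20) = 20

20


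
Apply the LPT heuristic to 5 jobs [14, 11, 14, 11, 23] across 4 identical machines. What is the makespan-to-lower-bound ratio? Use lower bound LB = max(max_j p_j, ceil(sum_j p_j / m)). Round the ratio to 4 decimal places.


LPT order: [23, 14, 14, 11, 11]
Machine loads after assignment: [23, 14, 14, 22]
LPT makespan = 23
Lower bound = max(max_job, ceil(total/4)) = max(23, 19) = 23
Ratio = 23 / 23 = 1.0

1.0


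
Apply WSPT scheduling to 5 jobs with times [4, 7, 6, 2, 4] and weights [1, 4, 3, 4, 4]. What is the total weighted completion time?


Compute p/w ratios and sort ascending (WSPT): [(2, 4), (4, 4), (7, 4), (6, 3), (4, 1)]
Compute weighted completion times:
  Job (p=2,w=4): C=2, w*C=4*2=8
  Job (p=4,w=4): C=6, w*C=4*6=24
  Job (p=7,w=4): C=13, w*C=4*13=52
  Job (p=6,w=3): C=19, w*C=3*19=57
  Job (p=4,w=1): C=23, w*C=1*23=23
Total weighted completion time = 164

164


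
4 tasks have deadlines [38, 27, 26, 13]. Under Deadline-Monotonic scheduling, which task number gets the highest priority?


Sort tasks by relative deadline (ascending):
  Task 4: deadline = 13
  Task 3: deadline = 26
  Task 2: deadline = 27
  Task 1: deadline = 38
Priority order (highest first): [4, 3, 2, 1]
Highest priority task = 4

4


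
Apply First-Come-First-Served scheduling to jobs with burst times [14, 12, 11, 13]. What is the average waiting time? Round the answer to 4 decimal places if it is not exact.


FCFS order (as given): [14, 12, 11, 13]
Waiting times:
  Job 1: wait = 0
  Job 2: wait = 14
  Job 3: wait = 26
  Job 4: wait = 37
Sum of waiting times = 77
Average waiting time = 77/4 = 19.25

19.25


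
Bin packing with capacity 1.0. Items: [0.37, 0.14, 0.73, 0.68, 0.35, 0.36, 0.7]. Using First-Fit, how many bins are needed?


Place items sequentially using First-Fit:
  Item 0.37 -> new Bin 1
  Item 0.14 -> Bin 1 (now 0.51)
  Item 0.73 -> new Bin 2
  Item 0.68 -> new Bin 3
  Item 0.35 -> Bin 1 (now 0.86)
  Item 0.36 -> new Bin 4
  Item 0.7 -> new Bin 5
Total bins used = 5

5


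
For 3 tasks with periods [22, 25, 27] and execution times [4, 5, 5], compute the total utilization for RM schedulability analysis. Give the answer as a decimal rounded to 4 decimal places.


Compute individual utilizations (exact fractions):
  Task 1: C/T = 4/22 = 2/11 (approx. 0.1818)
  Task 2: C/T = 5/25 = 1/5 (approx. 0.2)
  Task 3: C/T = 5/27 (approx. 0.1852)
Total utilization U = 2/11 + 1/5 + 5/27 = 842/1485
Rounded to 4 decimal places: U = 0.5670
RM (Liu & Layland) bound for 3 tasks = 0.779763; compare with U = 842/1485 (approx. 0.567003)
U <= bound, so schedulable by RM sufficient condition.

0.5670


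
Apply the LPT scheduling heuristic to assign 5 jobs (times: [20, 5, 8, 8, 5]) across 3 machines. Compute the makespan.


Sort jobs in decreasing order (LPT): [20, 8, 8, 5, 5]
Assign each job to the least loaded machine:
  Machine 1: jobs [20], load = 20
  Machine 2: jobs [8, 5], load = 13
  Machine 3: jobs [8, 5], load = 13
Makespan = max load = 20

20


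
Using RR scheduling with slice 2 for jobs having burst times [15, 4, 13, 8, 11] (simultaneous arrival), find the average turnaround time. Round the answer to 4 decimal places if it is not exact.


Time quantum = 2
Execution trace:
  J1 runs 2 units, time = 2
  J2 runs 2 units, time = 4
  J3 runs 2 units, time = 6
  J4 runs 2 units, time = 8
  J5 runs 2 units, time = 10
  J1 runs 2 units, time = 12
  J2 runs 2 units, time = 14
  J3 runs 2 units, time = 16
  J4 runs 2 units, time = 18
  J5 runs 2 units, time = 20
  J1 runs 2 units, time = 22
  J3 runs 2 units, time = 24
  J4 runs 2 units, time = 26
  J5 runs 2 units, time = 28
  J1 runs 2 units, time = 30
  J3 runs 2 units, time = 32
  J4 runs 2 units, time = 34
  J5 runs 2 units, time = 36
  J1 runs 2 units, time = 38
  J3 runs 2 units, time = 40
  J5 runs 2 units, time = 42
  J1 runs 2 units, time = 44
  J3 runs 2 units, time = 46
  J5 runs 1 units, time = 47
  J1 runs 2 units, time = 49
  J3 runs 1 units, time = 50
  J1 runs 1 units, time = 51
Finish times: [51, 14, 50, 34, 47]
Average turnaround = 196/5 = 39.2

39.2


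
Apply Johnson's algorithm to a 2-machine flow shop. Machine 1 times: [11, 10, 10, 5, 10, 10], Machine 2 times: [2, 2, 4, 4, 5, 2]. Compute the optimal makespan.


Apply Johnson's rule:
  Group 1 (a <= b): []
  Group 2 (a > b): [(5, 10, 5), (3, 10, 4), (4, 5, 4), (1, 11, 2), (2, 10, 2), (6, 10, 2)]
Optimal job order: [5, 3, 4, 1, 2, 6]
Schedule:
  Job 5: M1 done at 10, M2 done at 15
  Job 3: M1 done at 20, M2 done at 24
  Job 4: M1 done at 25, M2 done at 29
  Job 1: M1 done at 36, M2 done at 38
  Job 2: M1 done at 46, M2 done at 48
  Job 6: M1 done at 56, M2 done at 58
Makespan = 58

58


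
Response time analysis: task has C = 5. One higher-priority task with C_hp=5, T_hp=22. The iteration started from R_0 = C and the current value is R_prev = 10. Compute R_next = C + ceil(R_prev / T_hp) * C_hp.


R_next = C + ceil(R_prev / T_hp) * C_hp
ceil(10 / 22) = ceil(0.4545) = 1
Interference = 1 * 5 = 5
R_next = 5 + 5 = 10
R_next = R_prev, so the iteration has converged (response time = 10).

10


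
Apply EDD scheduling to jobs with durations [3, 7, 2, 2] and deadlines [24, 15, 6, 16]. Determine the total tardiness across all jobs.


Sort by due date (EDD order): [(2, 6), (7, 15), (2, 16), (3, 24)]
Compute completion times and tardiness:
  Job 1: p=2, d=6, C=2, tardiness=max(0,2-6)=0
  Job 2: p=7, d=15, C=9, tardiness=max(0,9-15)=0
  Job 3: p=2, d=16, C=11, tardiness=max(0,11-16)=0
  Job 4: p=3, d=24, C=14, tardiness=max(0,14-24)=0
Total tardiness = 0

0


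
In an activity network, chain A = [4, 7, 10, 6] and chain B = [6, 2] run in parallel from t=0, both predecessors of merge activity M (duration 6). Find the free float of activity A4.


ES(A4) = sum of predecessors on chain A = 21
EF(A4) = ES + duration = 21 + 6 = 27
Successor of A4 is M. ES(M) = max(sum(A), sum(B)) = max(27, 8) = 27
Free float = ES(successor) - EF(current) = 27 - 27 = 0

0


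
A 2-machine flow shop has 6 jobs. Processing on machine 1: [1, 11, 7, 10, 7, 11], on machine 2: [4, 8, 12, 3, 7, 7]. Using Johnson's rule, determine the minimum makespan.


Apply Johnson's rule:
  Group 1 (a <= b): [(1, 1, 4), (3, 7, 12), (5, 7, 7)]
  Group 2 (a > b): [(2, 11, 8), (6, 11, 7), (4, 10, 3)]
Optimal job order: [1, 3, 5, 2, 6, 4]
Schedule:
  Job 1: M1 done at 1, M2 done at 5
  Job 3: M1 done at 8, M2 done at 20
  Job 5: M1 done at 15, M2 done at 27
  Job 2: M1 done at 26, M2 done at 35
  Job 6: M1 done at 37, M2 done at 44
  Job 4: M1 done at 47, M2 done at 50
Makespan = 50

50


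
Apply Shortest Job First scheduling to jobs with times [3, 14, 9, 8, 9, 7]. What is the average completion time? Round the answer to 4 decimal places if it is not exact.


SJF order (ascending): [3, 7, 8, 9, 9, 14]
Completion times:
  Job 1: burst=3, C=3
  Job 2: burst=7, C=10
  Job 3: burst=8, C=18
  Job 4: burst=9, C=27
  Job 5: burst=9, C=36
  Job 6: burst=14, C=50
Average completion = 144/6 = 24.0

24.0


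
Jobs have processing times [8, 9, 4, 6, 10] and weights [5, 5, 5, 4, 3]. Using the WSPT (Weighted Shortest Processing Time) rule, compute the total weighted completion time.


Compute p/w ratios and sort ascending (WSPT): [(4, 5), (6, 4), (8, 5), (9, 5), (10, 3)]
Compute weighted completion times:
  Job (p=4,w=5): C=4, w*C=5*4=20
  Job (p=6,w=4): C=10, w*C=4*10=40
  Job (p=8,w=5): C=18, w*C=5*18=90
  Job (p=9,w=5): C=27, w*C=5*27=135
  Job (p=10,w=3): C=37, w*C=3*37=111
Total weighted completion time = 396

396


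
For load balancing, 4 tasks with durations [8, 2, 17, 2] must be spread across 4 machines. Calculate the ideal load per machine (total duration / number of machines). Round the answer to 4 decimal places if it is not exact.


Total processing time = 8 + 2 + 17 + 2 = 29
Number of machines = 4
Ideal balanced load = 29 / 4 = 7.25

7.25


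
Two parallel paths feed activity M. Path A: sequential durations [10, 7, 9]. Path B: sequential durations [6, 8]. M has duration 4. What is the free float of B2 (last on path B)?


ES(B2) = sum of predecessors on chain B = 6
EF(B2) = ES + duration = 6 + 8 = 14
Successor of B2 is M. ES(M) = max(sum(A), sum(B)) = max(26, 14) = 26
Free float = ES(successor) - EF(current) = 26 - 14 = 12

12


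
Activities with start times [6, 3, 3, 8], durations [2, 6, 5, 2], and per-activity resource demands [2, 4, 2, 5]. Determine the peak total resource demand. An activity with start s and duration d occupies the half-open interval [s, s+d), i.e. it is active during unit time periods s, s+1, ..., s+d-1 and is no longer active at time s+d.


Each activity i is active on [start_i, start_i + duration_i).
Compute total resource usage per time slot:
  t=0: active resources = [], total = 0
  t=1: active resources = [], total = 0
  t=2: active resources = [], total = 0
  t=3: active resources = [4, 2], total = 6
  t=4: active resources = [4, 2], total = 6
  t=5: active resources = [4, 2], total = 6
  t=6: active resources = [2, 4, 2], total = 8
  t=7: active resources = [2, 4, 2], total = 8
  t=8: active resources = [4, 5], total = 9
  t=9: active resources = [5], total = 5
Peak resource demand = 9

9


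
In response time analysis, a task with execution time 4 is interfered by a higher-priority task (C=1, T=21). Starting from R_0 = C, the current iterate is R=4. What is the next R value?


R_next = C + ceil(R_prev / T_hp) * C_hp
ceil(4 / 21) = ceil(0.1905) = 1
Interference = 1 * 1 = 1
R_next = 4 + 1 = 5

5


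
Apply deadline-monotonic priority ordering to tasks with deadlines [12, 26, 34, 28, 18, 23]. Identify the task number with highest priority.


Sort tasks by relative deadline (ascending):
  Task 1: deadline = 12
  Task 5: deadline = 18
  Task 6: deadline = 23
  Task 2: deadline = 26
  Task 4: deadline = 28
  Task 3: deadline = 34
Priority order (highest first): [1, 5, 6, 2, 4, 3]
Highest priority task = 1

1


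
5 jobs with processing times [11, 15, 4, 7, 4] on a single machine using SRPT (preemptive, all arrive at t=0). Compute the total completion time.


Since all jobs arrive at t=0, SRPT equals SPT ordering.
SPT order: [4, 4, 7, 11, 15]
Completion times:
  Job 1: p=4, C=4
  Job 2: p=4, C=8
  Job 3: p=7, C=15
  Job 4: p=11, C=26
  Job 5: p=15, C=41
Total completion time = 4 + 8 + 15 + 26 + 41 = 94

94


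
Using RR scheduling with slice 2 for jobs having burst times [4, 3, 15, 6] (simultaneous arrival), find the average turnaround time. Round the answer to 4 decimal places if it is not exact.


Time quantum = 2
Execution trace:
  J1 runs 2 units, time = 2
  J2 runs 2 units, time = 4
  J3 runs 2 units, time = 6
  J4 runs 2 units, time = 8
  J1 runs 2 units, time = 10
  J2 runs 1 units, time = 11
  J3 runs 2 units, time = 13
  J4 runs 2 units, time = 15
  J3 runs 2 units, time = 17
  J4 runs 2 units, time = 19
  J3 runs 2 units, time = 21
  J3 runs 2 units, time = 23
  J3 runs 2 units, time = 25
  J3 runs 2 units, time = 27
  J3 runs 1 units, time = 28
Finish times: [10, 11, 28, 19]
Average turnaround = 68/4 = 17.0

17.0
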